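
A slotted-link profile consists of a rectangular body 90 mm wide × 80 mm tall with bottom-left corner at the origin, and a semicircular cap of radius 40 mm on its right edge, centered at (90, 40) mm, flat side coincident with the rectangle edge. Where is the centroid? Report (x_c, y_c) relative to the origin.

x_c = 61.04 mm, y_c = 40.00 mm

rectangular body: A = 90 × 80 = 7200.00, centroid at (45.00, 40.00).
semicircular end: A = ½π·40² = 2513.27, centroid at (106.98, 40.00).
ΣA = 9713.27 mm², ΣAx_c = 592861.34 mm³, ΣAy_c = 388530.96 mm³.
x_c = 592861.34/9713.27 = 61.04 mm; y_c = 388530.96/9713.27 = 40.00 mm.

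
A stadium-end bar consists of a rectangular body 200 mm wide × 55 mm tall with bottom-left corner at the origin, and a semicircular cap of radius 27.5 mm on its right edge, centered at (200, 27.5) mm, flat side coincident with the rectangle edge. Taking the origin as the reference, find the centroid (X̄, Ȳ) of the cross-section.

rectangular body: A = 200 × 55 = 11000.00, centroid at (100.00, 27.50).
semicircular end: A = ½π·27.5² = 1187.91, centroid at (211.67, 27.50).
ΣA = 12187.91 mm², ΣAX̄ = 1351447.53 mm³, ΣAȲ = 335167.65 mm³.
X̄ = 1351447.53/12187.91 = 110.88 mm; Ȳ = 335167.65/12187.91 = 27.50 mm.

X̄ = 110.88 mm, Ȳ = 27.50 mm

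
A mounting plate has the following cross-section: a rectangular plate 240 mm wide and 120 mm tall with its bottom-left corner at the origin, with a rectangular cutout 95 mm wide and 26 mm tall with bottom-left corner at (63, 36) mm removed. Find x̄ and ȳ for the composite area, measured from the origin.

x̄ = 120.89 mm, ȳ = 61.03 mm

Part | A | x̄ᵢ | ȳᵢ | A·x̄ᵢ | A·ȳᵢ
plate | 28800.00 | 120.00 | 60.00 | 3456000.00 | 1728000.00
hole | -2470.00 | 110.50 | 49.00 | -272935.00 | -121030.00
Σ | 26330.00 |  |  | 3183065.00 | 1606970.00
x̄ = 3183065.00 / 26330.00 = 120.89 mm
ȳ = 1606970.00 / 26330.00 = 61.03 mm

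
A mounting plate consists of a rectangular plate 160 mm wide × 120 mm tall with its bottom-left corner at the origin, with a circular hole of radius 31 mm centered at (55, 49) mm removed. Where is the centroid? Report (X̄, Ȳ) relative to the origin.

plate: A = 160 × 120 = 19200.00, centroid at (80.00, 60.00).
hole: A = −π·31² = -3019.07, centroid at (55.00, 49.00).
ΣA = 16180.93 mm²
ΣAX̄ = (19200.00)(80.00) + (-3019.07)(55.00) = 1369951.12 mm³
ΣAȲ = (19200.00)(60.00) + (-3019.07)(49.00) = 1004065.54 mm³
X̄ = 1369951.12 / 16180.93 = 84.66 mm
Ȳ = 1004065.54 / 16180.93 = 62.05 mm

X̄ = 84.66 mm, Ȳ = 62.05 mm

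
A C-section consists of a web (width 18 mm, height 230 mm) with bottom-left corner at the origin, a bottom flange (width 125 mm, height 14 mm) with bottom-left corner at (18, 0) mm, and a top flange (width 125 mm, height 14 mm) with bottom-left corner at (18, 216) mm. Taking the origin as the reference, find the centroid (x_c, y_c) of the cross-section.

x_c = 41.76 mm, y_c = 115.00 mm

web: A = 18 × 230 = 4140.00, centroid at (9.00, 115.00).
bottom flange: A = 125 × 14 = 1750.00, centroid at (80.50, 7.00).
top flange: A = 125 × 14 = 1750.00, centroid at (80.50, 223.00).
ΣA = 7640.00 mm²
ΣAx_c = (4140.00)(9.00) + (1750.00)(80.50) + (1750.00)(80.50) = 319010.00 mm³
ΣAy_c = (4140.00)(115.00) + (1750.00)(7.00) + (1750.00)(223.00) = 878600.00 mm³
x_c = 319010.00 / 7640.00 = 41.76 mm
y_c = 878600.00 / 7640.00 = 115.00 mm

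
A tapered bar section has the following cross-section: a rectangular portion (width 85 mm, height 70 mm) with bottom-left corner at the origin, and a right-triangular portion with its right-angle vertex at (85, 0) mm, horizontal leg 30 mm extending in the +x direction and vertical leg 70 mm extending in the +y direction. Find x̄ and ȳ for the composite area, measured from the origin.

x̄ = 50.38 mm, ȳ = 33.25 mm

Part | A | x̄ᵢ | ȳᵢ | A·x̄ᵢ | A·ȳᵢ
rectangular portion | 5950.00 | 42.50 | 35.00 | 252875.00 | 208250.00
triangular portion | 1050.00 | 95.00 | 23.33 | 99750.00 | 24500.00
Σ | 7000.00 |  |  | 352625.00 | 232750.00
x̄ = 352625.00 / 7000.00 = 50.38 mm
ȳ = 232750.00 / 7000.00 = 33.25 mm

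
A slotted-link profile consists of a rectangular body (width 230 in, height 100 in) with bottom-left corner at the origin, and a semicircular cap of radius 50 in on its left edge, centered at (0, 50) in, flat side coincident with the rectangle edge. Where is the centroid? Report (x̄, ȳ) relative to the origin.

x̄ = 95.13 in, ȳ = 50.00 in

Part | A | x̄ᵢ | ȳᵢ | A·x̄ᵢ | A·ȳᵢ
rectangular body | 23000.00 | 115.00 | 50.00 | 2645000.00 | 1150000.00
semicircular end | 3926.99 | -21.22 | 50.00 | -83333.33 | 196349.54
Σ | 26926.99 |  |  | 2561666.67 | 1346349.54
x̄ = 2561666.67 / 26926.99 = 95.13 in
ȳ = 1346349.54 / 26926.99 = 50.00 in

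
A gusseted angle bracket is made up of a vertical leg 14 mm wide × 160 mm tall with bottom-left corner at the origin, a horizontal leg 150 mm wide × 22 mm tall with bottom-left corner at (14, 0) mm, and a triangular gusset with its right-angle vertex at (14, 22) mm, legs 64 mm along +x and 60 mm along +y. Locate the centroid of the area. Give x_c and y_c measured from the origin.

x_c = 50.57 mm, y_c = 39.70 mm

Part | A | x̄ᵢ | ȳᵢ | A·x̄ᵢ | A·ȳᵢ
vertical leg | 2240.00 | 7.00 | 80.00 | 15680.00 | 179200.00
horizontal leg | 3300.00 | 89.00 | 11.00 | 293700.00 | 36300.00
gusset | 1920.00 | 35.33 | 42.00 | 67840.00 | 80640.00
Σ | 7460.00 |  |  | 377220.00 | 296140.00
x_c = 377220.00 / 7460.00 = 50.57 mm
y_c = 296140.00 / 7460.00 = 39.70 mm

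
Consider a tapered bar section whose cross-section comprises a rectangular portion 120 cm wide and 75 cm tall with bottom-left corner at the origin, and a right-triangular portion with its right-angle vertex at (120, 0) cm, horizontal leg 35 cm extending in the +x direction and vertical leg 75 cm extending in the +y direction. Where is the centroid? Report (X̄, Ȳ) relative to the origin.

X̄ = 69.12 cm, Ȳ = 35.91 cm

Part | A | x̄ᵢ | ȳᵢ | A·x̄ᵢ | A·ȳᵢ
rectangular portion | 9000.00 | 60.00 | 37.50 | 540000.00 | 337500.00
triangular portion | 1312.50 | 131.67 | 25.00 | 172812.50 | 32812.50
Σ | 10312.50 |  |  | 712812.50 | 370312.50
X̄ = 712812.50 / 10312.50 = 69.12 cm
Ȳ = 370312.50 / 10312.50 = 35.91 cm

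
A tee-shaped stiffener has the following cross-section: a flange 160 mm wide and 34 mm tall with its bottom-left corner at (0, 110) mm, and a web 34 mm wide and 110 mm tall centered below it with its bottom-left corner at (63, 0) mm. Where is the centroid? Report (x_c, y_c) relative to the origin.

x_c = 80.00 mm, y_c = 97.67 mm

web: A = 34 × 110 = 3740.00, centroid at (80.00, 55.00).
flange: A = 160 × 34 = 5440.00, centroid at (80.00, 127.00).
ΣA = 9180.00 mm², ΣAx_c = 734400.00 mm³, ΣAy_c = 896580.00 mm³.
x_c = 734400.00/9180.00 = 80.00 mm; y_c = 896580.00/9180.00 = 97.67 mm.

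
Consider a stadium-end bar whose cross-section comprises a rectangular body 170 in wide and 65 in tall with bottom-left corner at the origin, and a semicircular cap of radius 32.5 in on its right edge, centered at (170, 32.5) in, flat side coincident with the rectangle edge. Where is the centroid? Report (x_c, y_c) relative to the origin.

Part | A | x̄ᵢ | ȳᵢ | A·x̄ᵢ | A·ȳᵢ
rectangular body | 11050.00 | 85.00 | 32.50 | 939250.00 | 359125.00
semicircular end | 1659.15 | 183.79 | 32.50 | 304941.53 | 53922.49
Σ | 12709.15 |  |  | 1244191.53 | 413047.49
x_c = 1244191.53 / 12709.15 = 97.90 in
y_c = 413047.49 / 12709.15 = 32.50 in

x_c = 97.90 in, y_c = 32.50 in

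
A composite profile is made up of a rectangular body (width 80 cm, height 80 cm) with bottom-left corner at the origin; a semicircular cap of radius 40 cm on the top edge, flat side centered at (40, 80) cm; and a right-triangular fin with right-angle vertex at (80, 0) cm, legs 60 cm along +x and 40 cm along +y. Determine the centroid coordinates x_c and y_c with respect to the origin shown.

x_c = 47.12 cm, y_c = 51.00 cm

rectangular body: A = 80 × 80 = 6400.00, centroid at (40.00, 40.00).
semicircular top: A = ½π·40² = 2513.27, centroid at (40.00, 96.98).
triangular fin: A = ½·60·40 = 1200.00, centroid at (100.00, 13.33).
ΣA = 10113.27 cm², ΣAx_c = 476530.96 cm³, ΣAy_c = 515728.60 cm³.
x_c = 476530.96/10113.27 = 47.12 cm; y_c = 515728.60/10113.27 = 51.00 cm.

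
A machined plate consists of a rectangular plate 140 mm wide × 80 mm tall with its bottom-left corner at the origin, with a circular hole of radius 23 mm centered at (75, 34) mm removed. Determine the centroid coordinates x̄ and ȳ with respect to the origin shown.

Part | A | x̄ᵢ | ȳᵢ | A·x̄ᵢ | A·ȳᵢ
plate | 11200.00 | 70.00 | 40.00 | 784000.00 | 448000.00
hole | -1661.90 | 75.00 | 34.00 | -124642.69 | -56504.69
Σ | 9538.10 |  |  | 659357.31 | 391495.31
x̄ = 659357.31 / 9538.10 = 69.13 mm
ȳ = 391495.31 / 9538.10 = 41.05 mm

x̄ = 69.13 mm, ȳ = 41.05 mm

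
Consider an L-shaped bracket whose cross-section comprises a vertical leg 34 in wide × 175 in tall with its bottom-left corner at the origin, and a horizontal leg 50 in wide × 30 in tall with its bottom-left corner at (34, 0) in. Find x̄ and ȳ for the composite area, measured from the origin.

x̄ = 25.46 in, ȳ = 72.90 in

Part | A | x̄ᵢ | ȳᵢ | A·x̄ᵢ | A·ȳᵢ
vertical leg | 5950.00 | 17.00 | 87.50 | 101150.00 | 520625.00
horizontal leg | 1500.00 | 59.00 | 15.00 | 88500.00 | 22500.00
Σ | 7450.00 |  |  | 189650.00 | 543125.00
x̄ = 189650.00 / 7450.00 = 25.46 in
ȳ = 543125.00 / 7450.00 = 72.90 in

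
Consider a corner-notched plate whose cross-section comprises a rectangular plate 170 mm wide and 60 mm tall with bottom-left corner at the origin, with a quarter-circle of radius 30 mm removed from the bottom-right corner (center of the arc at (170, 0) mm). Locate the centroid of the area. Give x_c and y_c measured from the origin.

x_c = 79.62 mm, y_c = 31.29 mm

Part | A | x̄ᵢ | ȳᵢ | A·x̄ᵢ | A·ȳᵢ
plate | 10200.00 | 85.00 | 30.00 | 867000.00 | 306000.00
removed quarter-circle | -706.86 | 157.27 | 12.73 | -111165.92 | -9000.00
Σ | 9493.14 |  |  | 755834.08 | 297000.00
x_c = 755834.08 / 9493.14 = 79.62 mm
y_c = 297000.00 / 9493.14 = 31.29 mm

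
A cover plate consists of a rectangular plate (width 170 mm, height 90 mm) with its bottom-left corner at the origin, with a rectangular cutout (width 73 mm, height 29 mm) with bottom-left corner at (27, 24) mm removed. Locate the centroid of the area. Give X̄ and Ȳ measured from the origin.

plate: A = 170 × 90 = 15300.00, centroid at (85.00, 45.00).
hole: A = −(73 × 29) = -2117.00, centroid at (63.50, 38.50).
ΣA = 13183.00 mm²
ΣAX̄ = (15300.00)(85.00) + (-2117.00)(63.50) = 1166070.50 mm³
ΣAȲ = (15300.00)(45.00) + (-2117.00)(38.50) = 606995.50 mm³
X̄ = 1166070.50 / 13183.00 = 88.45 mm
Ȳ = 606995.50 / 13183.00 = 46.04 mm

X̄ = 88.45 mm, Ȳ = 46.04 mm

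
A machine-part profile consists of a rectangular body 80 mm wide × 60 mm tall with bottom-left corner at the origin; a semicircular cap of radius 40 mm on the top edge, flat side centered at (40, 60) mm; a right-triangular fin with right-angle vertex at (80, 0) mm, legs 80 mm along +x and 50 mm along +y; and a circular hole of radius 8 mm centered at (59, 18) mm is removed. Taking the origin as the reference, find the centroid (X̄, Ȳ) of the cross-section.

X̄ = 54.21 mm, Ȳ = 40.30 mm

rectangular body: A = 80 × 60 = 4800.00, centroid at (40.00, 30.00).
semicircular top: A = ½π·40² = 2513.27, centroid at (40.00, 76.98).
triangular fin: A = ½·80·50 = 2000.00, centroid at (106.67, 16.67).
hole: A = −π·8² = -201.06, centroid at (59.00, 18.00).
ΣA = 9112.21 mm²
ΣAX̄ = (4800.00)(40.00) + (2513.27)(40.00) + (2000.00)(106.67) + (-201.06)(59.00) = 494001.64 mm³
ΣAȲ = (4800.00)(30.00) + (2513.27)(76.98) + (2000.00)(16.67) + (-201.06)(18.00) = 367177.33 mm³
X̄ = 494001.64 / 9112.21 = 54.21 mm
Ȳ = 367177.33 / 9112.21 = 40.30 mm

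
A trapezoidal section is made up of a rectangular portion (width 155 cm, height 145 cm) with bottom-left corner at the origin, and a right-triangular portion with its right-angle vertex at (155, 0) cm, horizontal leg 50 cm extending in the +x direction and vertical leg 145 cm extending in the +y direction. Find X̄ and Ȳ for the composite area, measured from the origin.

rectangular portion: A = 155 × 145 = 22475.00, centroid at (77.50, 72.50).
triangular portion: A = ½·50·145 = 3625.00, centroid at (171.67, 48.33).
ΣA = 26100.00 cm², ΣAX̄ = 2364104.17 cm³, ΣAȲ = 1804645.83 cm³.
X̄ = 2364104.17/26100.00 = 90.58 cm; Ȳ = 1804645.83/26100.00 = 69.14 cm.

X̄ = 90.58 cm, Ȳ = 69.14 cm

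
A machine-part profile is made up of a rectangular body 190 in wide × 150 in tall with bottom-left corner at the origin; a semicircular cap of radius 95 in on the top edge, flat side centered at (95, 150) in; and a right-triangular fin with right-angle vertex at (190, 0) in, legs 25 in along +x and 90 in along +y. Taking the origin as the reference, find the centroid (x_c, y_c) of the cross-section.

x_c = 97.65 in, y_c = 111.17 in

rectangular body: A = 190 × 150 = 28500.00, centroid at (95.00, 75.00).
semicircular top: A = ½π·95² = 14176.44, centroid at (95.00, 190.32).
triangular fin: A = ½·25·90 = 1125.00, centroid at (198.33, 30.00).
ΣA = 43801.44 in²
ΣAx_c = (28500.00)(95.00) + (14176.44)(95.00) + (1125.00)(198.33) = 4277386.50 in³
ΣAy_c = (28500.00)(75.00) + (14176.44)(190.32) + (1125.00)(30.00) = 4869298.86 in³
x_c = 4277386.50 / 43801.44 = 97.65 in
y_c = 4869298.86 / 43801.44 = 111.17 in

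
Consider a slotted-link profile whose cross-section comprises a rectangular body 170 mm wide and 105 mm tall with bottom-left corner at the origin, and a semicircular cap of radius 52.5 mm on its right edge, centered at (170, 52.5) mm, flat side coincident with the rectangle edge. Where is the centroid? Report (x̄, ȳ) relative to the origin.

rectangular body: A = 170 × 105 = 17850.00, centroid at (85.00, 52.50).
semicircular end: A = ½π·52.5² = 4329.51, centroid at (192.28, 52.50).
ΣA = 22179.51 mm²
ΣAx̄ = (17850.00)(85.00) + (4329.51)(192.28) = 2349735.00 mm³
ΣAȳ = (17850.00)(52.50) + (4329.51)(52.50) = 1164424.14 mm³
x̄ = 2349735.00 / 22179.51 = 105.94 mm
ȳ = 1164424.14 / 22179.51 = 52.50 mm

x̄ = 105.94 mm, ȳ = 52.50 mm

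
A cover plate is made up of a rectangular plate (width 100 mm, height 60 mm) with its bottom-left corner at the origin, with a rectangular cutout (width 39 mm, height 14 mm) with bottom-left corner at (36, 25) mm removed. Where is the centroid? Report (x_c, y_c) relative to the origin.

x_c = 49.45 mm, y_c = 29.80 mm

plate: A = 100 × 60 = 6000.00, centroid at (50.00, 30.00).
hole: A = −(39 × 14) = -546.00, centroid at (55.50, 32.00).
ΣA = 5454.00 mm², ΣAx_c = 269697.00 mm³, ΣAy_c = 162528.00 mm³.
x_c = 269697.00/5454.00 = 49.45 mm; y_c = 162528.00/5454.00 = 29.80 mm.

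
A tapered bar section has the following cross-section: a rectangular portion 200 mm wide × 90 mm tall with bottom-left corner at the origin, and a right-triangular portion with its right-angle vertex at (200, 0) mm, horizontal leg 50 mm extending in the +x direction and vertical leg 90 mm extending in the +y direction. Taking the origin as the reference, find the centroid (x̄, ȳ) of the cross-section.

Part | A | x̄ᵢ | ȳᵢ | A·x̄ᵢ | A·ȳᵢ
rectangular portion | 18000.00 | 100.00 | 45.00 | 1800000.00 | 810000.00
triangular portion | 2250.00 | 216.67 | 30.00 | 487500.00 | 67500.00
Σ | 20250.00 |  |  | 2287500.00 | 877500.00
x̄ = 2287500.00 / 20250.00 = 112.96 mm
ȳ = 877500.00 / 20250.00 = 43.33 mm

x̄ = 112.96 mm, ȳ = 43.33 mm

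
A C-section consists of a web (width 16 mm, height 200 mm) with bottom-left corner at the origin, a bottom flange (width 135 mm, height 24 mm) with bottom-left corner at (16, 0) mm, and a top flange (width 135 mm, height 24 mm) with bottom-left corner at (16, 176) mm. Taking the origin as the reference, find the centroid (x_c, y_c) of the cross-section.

x_c = 58.54 mm, y_c = 100.00 mm

Part | A | x̄ᵢ | ȳᵢ | A·x̄ᵢ | A·ȳᵢ
web | 3200.00 | 8.00 | 100.00 | 25600.00 | 320000.00
bottom flange | 3240.00 | 83.50 | 12.00 | 270540.00 | 38880.00
top flange | 3240.00 | 83.50 | 188.00 | 270540.00 | 609120.00
Σ | 9680.00 |  |  | 566680.00 | 968000.00
x_c = 566680.00 / 9680.00 = 58.54 mm
y_c = 968000.00 / 9680.00 = 100.00 mm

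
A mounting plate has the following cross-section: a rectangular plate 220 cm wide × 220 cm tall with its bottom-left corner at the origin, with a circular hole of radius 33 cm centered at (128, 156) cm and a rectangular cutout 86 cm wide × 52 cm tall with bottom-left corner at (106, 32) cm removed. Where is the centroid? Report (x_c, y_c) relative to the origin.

plate: A = 220 × 220 = 48400.00, centroid at (110.00, 110.00).
hole 1: A = −π·33² = -3421.19, centroid at (128.00, 156.00).
hole 2: A = −(86 × 52) = -4472.00, centroid at (149.00, 58.00).
ΣA = 40506.81 cm²
ΣAx_c = (48400.00)(110.00) + (-3421.19)(128.00) + (-4472.00)(149.00) = 4219759.12 cm³
ΣAy_c = (48400.00)(110.00) + (-3421.19)(156.00) + (-4472.00)(58.00) = 4530917.67 cm³
x_c = 4219759.12 / 40506.81 = 104.17 cm
y_c = 4530917.67 / 40506.81 = 111.86 cm

x_c = 104.17 cm, y_c = 111.86 cm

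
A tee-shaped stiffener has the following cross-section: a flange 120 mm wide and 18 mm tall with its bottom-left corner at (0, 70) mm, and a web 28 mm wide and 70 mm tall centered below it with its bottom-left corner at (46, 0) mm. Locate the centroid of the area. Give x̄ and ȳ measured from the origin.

web: A = 28 × 70 = 1960.00, centroid at (60.00, 35.00).
flange: A = 120 × 18 = 2160.00, centroid at (60.00, 79.00).
ΣA = 4120.00 mm², ΣAx̄ = 247200.00 mm³, ΣAȳ = 239240.00 mm³.
x̄ = 247200.00/4120.00 = 60.00 mm; ȳ = 239240.00/4120.00 = 58.07 mm.

x̄ = 60.00 mm, ȳ = 58.07 mm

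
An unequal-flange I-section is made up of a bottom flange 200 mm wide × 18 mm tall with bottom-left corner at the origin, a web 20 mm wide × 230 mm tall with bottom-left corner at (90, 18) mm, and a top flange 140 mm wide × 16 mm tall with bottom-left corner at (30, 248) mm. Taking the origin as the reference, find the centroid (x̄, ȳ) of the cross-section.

bottom flange: A = 200 × 18 = 3600.00, centroid at (100.00, 9.00).
web: A = 20 × 230 = 4600.00, centroid at (100.00, 133.00).
top flange: A = 140 × 16 = 2240.00, centroid at (100.00, 256.00).
ΣA = 10440.00 mm²
ΣAx̄ = (3600.00)(100.00) + (4600.00)(100.00) + (2240.00)(100.00) = 1044000.00 mm³
ΣAȳ = (3600.00)(9.00) + (4600.00)(133.00) + (2240.00)(256.00) = 1217640.00 mm³
x̄ = 1044000.00 / 10440.00 = 100.00 mm
ȳ = 1217640.00 / 10440.00 = 116.63 mm

x̄ = 100.00 mm, ȳ = 116.63 mm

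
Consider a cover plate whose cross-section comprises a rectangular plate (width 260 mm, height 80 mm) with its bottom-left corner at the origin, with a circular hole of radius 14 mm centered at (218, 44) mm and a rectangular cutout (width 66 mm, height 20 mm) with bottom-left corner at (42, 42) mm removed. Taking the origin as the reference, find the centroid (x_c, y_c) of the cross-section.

x_c = 130.98 mm, y_c = 39.03 mm

Part | A | x̄ᵢ | ȳᵢ | A·x̄ᵢ | A·ȳᵢ
plate | 20800.00 | 130.00 | 40.00 | 2704000.00 | 832000.00
hole 1 | -615.75 | 218.00 | 44.00 | -134233.97 | -27093.10
hole 2 | -1320.00 | 75.00 | 52.00 | -99000.00 | -68640.00
Σ | 18864.25 |  |  | 2470766.03 | 736266.90
x_c = 2470766.03 / 18864.25 = 130.98 mm
y_c = 736266.90 / 18864.25 = 39.03 mm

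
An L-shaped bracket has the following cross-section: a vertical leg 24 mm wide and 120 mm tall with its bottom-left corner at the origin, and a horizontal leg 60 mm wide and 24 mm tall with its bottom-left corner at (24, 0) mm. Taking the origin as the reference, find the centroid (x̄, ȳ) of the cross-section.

vertical leg: A = 24 × 120 = 2880.00, centroid at (12.00, 60.00).
horizontal leg: A = 60 × 24 = 1440.00, centroid at (54.00, 12.00).
ΣA = 4320.00 mm²
ΣAx̄ = (2880.00)(12.00) + (1440.00)(54.00) = 112320.00 mm³
ΣAȳ = (2880.00)(60.00) + (1440.00)(12.00) = 190080.00 mm³
x̄ = 112320.00 / 4320.00 = 26.00 mm
ȳ = 190080.00 / 4320.00 = 44.00 mm

x̄ = 26.00 mm, ȳ = 44.00 mm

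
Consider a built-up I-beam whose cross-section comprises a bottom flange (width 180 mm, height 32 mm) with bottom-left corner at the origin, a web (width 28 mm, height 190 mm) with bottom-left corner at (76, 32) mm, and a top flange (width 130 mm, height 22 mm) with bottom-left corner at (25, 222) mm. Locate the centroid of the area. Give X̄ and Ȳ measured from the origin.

X̄ = 90.00 mm, Ȳ = 102.88 mm

Part | A | x̄ᵢ | ȳᵢ | A·x̄ᵢ | A·ȳᵢ
bottom flange | 5760.00 | 90.00 | 16.00 | 518400.00 | 92160.00
web | 5320.00 | 90.00 | 127.00 | 478800.00 | 675640.00
top flange | 2860.00 | 90.00 | 233.00 | 257400.00 | 666380.00
Σ | 13940.00 |  |  | 1254600.00 | 1434180.00
X̄ = 1254600.00 / 13940.00 = 90.00 mm
Ȳ = 1434180.00 / 13940.00 = 102.88 mm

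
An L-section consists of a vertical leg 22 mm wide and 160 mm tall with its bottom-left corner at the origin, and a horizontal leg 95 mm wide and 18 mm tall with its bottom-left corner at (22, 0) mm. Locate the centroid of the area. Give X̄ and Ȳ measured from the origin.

Part | A | x̄ᵢ | ȳᵢ | A·x̄ᵢ | A·ȳᵢ
vertical leg | 3520.00 | 11.00 | 80.00 | 38720.00 | 281600.00
horizontal leg | 1710.00 | 69.50 | 9.00 | 118845.00 | 15390.00
Σ | 5230.00 |  |  | 157565.00 | 296990.00
X̄ = 157565.00 / 5230.00 = 30.13 mm
Ȳ = 296990.00 / 5230.00 = 56.79 mm

X̄ = 30.13 mm, Ȳ = 56.79 mm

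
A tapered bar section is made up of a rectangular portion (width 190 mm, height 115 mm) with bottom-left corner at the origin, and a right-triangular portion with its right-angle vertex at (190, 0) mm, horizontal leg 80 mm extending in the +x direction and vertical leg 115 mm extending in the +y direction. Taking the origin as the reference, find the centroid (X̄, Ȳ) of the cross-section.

X̄ = 116.16 mm, Ȳ = 54.17 mm

Part | A | x̄ᵢ | ȳᵢ | A·x̄ᵢ | A·ȳᵢ
rectangular portion | 21850.00 | 95.00 | 57.50 | 2075750.00 | 1256375.00
triangular portion | 4600.00 | 216.67 | 38.33 | 996666.67 | 176333.33
Σ | 26450.00 |  |  | 3072416.67 | 1432708.33
X̄ = 3072416.67 / 26450.00 = 116.16 mm
Ȳ = 1432708.33 / 26450.00 = 54.17 mm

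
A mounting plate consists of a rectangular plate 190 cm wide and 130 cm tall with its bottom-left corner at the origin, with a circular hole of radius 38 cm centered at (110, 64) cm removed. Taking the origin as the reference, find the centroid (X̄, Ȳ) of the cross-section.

X̄ = 91.63 cm, Ȳ = 65.22 cm

plate: A = 190 × 130 = 24700.00, centroid at (95.00, 65.00).
hole: A = −π·38² = -4536.46, centroid at (110.00, 64.00).
ΣA = 20163.54 cm²
ΣAX̄ = (24700.00)(95.00) + (-4536.46)(110.00) = 1847489.42 cm³
ΣAȲ = (24700.00)(65.00) + (-4536.46)(64.00) = 1315166.57 cm³
X̄ = 1847489.42 / 20163.54 = 91.63 cm
Ȳ = 1315166.57 / 20163.54 = 65.22 cm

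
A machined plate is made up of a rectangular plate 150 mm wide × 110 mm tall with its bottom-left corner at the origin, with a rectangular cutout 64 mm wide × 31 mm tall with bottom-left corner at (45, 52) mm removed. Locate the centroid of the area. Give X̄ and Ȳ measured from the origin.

plate: A = 150 × 110 = 16500.00, centroid at (75.00, 55.00).
hole: A = −(64 × 31) = -1984.00, centroid at (77.00, 67.50).
ΣA = 14516.00 mm², ΣAX̄ = 1084732.00 mm³, ΣAȲ = 773580.00 mm³.
X̄ = 1084732.00/14516.00 = 74.73 mm; Ȳ = 773580.00/14516.00 = 53.29 mm.

X̄ = 74.73 mm, Ȳ = 53.29 mm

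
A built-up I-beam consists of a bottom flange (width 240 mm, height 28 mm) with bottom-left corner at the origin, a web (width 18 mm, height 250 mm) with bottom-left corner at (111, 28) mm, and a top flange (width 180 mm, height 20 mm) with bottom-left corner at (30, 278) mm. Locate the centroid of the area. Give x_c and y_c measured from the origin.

bottom flange: A = 240 × 28 = 6720.00, centroid at (120.00, 14.00).
web: A = 18 × 250 = 4500.00, centroid at (120.00, 153.00).
top flange: A = 180 × 20 = 3600.00, centroid at (120.00, 288.00).
ΣA = 14820.00 mm²
ΣAx_c = (6720.00)(120.00) + (4500.00)(120.00) + (3600.00)(120.00) = 1778400.00 mm³
ΣAy_c = (6720.00)(14.00) + (4500.00)(153.00) + (3600.00)(288.00) = 1819380.00 mm³
x_c = 1778400.00 / 14820.00 = 120.00 mm
y_c = 1819380.00 / 14820.00 = 122.77 mm

x_c = 120.00 mm, y_c = 122.77 mm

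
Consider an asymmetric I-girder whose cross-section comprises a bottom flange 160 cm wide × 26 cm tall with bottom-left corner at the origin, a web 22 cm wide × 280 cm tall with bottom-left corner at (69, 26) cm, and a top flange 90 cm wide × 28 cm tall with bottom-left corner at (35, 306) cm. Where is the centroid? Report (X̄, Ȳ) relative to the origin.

X̄ = 80.00 cm, Ȳ = 146.65 cm

Part | A | x̄ᵢ | ȳᵢ | A·x̄ᵢ | A·ȳᵢ
bottom flange | 4160.00 | 80.00 | 13.00 | 332800.00 | 54080.00
web | 6160.00 | 80.00 | 166.00 | 492800.00 | 1022560.00
top flange | 2520.00 | 80.00 | 320.00 | 201600.00 | 806400.00
Σ | 12840.00 |  |  | 1027200.00 | 1883040.00
X̄ = 1027200.00 / 12840.00 = 80.00 cm
Ȳ = 1883040.00 / 12840.00 = 146.65 cm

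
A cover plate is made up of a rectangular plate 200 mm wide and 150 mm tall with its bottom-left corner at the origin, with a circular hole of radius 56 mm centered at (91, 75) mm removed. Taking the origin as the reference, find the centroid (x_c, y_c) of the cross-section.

x_c = 104.40 mm, y_c = 75.00 mm

plate: A = 200 × 150 = 30000.00, centroid at (100.00, 75.00).
hole: A = −π·56² = -9852.03, centroid at (91.00, 75.00).
ΣA = 20147.97 mm²
ΣAx_c = (30000.00)(100.00) + (-9852.03)(91.00) = 2103464.85 mm³
ΣAy_c = (30000.00)(75.00) + (-9852.03)(75.00) = 1511097.41 mm³
x_c = 2103464.85 / 20147.97 = 104.40 mm
y_c = 1511097.41 / 20147.97 = 75.00 mm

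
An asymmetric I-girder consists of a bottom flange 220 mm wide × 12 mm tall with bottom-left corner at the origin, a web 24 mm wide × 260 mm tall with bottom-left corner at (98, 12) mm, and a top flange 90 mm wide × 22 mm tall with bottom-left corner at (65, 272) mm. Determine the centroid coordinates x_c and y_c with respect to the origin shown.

x_c = 110.00 mm, y_c = 134.65 mm

Part | A | x̄ᵢ | ȳᵢ | A·x̄ᵢ | A·ȳᵢ
bottom flange | 2640.00 | 110.00 | 6.00 | 290400.00 | 15840.00
web | 6240.00 | 110.00 | 142.00 | 686400.00 | 886080.00
top flange | 1980.00 | 110.00 | 283.00 | 217800.00 | 560340.00
Σ | 10860.00 |  |  | 1194600.00 | 1462260.00
x_c = 1194600.00 / 10860.00 = 110.00 mm
y_c = 1462260.00 / 10860.00 = 134.65 mm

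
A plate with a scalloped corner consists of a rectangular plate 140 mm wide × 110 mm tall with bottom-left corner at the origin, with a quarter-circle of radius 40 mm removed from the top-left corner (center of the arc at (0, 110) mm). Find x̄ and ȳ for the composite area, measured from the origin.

x̄ = 74.71 mm, ȳ = 51.62 mm

plate: A = 140 × 110 = 15400.00, centroid at (70.00, 55.00).
removed quarter-circle: A = −¼π·40² = -1256.64, centroid at (16.98, 93.02).
ΣA = 14143.36 mm²
ΣAx̄ = (15400.00)(70.00) + (-1256.64)(16.98) = 1056666.67 mm³
ΣAȳ = (15400.00)(55.00) + (-1256.64)(93.02) = 730103.26 mm³
x̄ = 1056666.67 / 14143.36 = 74.71 mm
ȳ = 730103.26 / 14143.36 = 51.62 mm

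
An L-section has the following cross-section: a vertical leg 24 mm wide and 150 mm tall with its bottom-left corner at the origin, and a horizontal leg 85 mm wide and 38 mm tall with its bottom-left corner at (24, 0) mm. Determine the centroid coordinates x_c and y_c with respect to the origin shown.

Part | A | x̄ᵢ | ȳᵢ | A·x̄ᵢ | A·ȳᵢ
vertical leg | 3600.00 | 12.00 | 75.00 | 43200.00 | 270000.00
horizontal leg | 3230.00 | 66.50 | 19.00 | 214795.00 | 61370.00
Σ | 6830.00 |  |  | 257995.00 | 331370.00
x_c = 257995.00 / 6830.00 = 37.77 mm
y_c = 331370.00 / 6830.00 = 48.52 mm

x_c = 37.77 mm, y_c = 48.52 mm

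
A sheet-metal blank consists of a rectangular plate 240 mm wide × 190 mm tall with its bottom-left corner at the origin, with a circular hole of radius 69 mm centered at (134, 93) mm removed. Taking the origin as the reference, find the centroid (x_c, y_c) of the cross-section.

x_c = 113.17 mm, y_c = 95.98 mm

plate: A = 240 × 190 = 45600.00, centroid at (120.00, 95.00).
hole: A = −π·69² = -14957.12, centroid at (134.00, 93.00).
ΣA = 30642.88 mm²
ΣAx_c = (45600.00)(120.00) + (-14957.12)(134.00) = 3467745.57 mm³
ΣAy_c = (45600.00)(95.00) + (-14957.12)(93.00) = 2940987.60 mm³
x_c = 3467745.57 / 30642.88 = 113.17 mm
y_c = 2940987.60 / 30642.88 = 95.98 mm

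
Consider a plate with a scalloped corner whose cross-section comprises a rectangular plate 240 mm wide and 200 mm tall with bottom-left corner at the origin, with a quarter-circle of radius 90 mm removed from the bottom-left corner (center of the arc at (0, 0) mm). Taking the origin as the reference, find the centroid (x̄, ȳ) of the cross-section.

x̄ = 132.50 mm, ȳ = 109.44 mm

plate: A = 240 × 200 = 48000.00, centroid at (120.00, 100.00).
removed quarter-circle: A = −¼π·90² = -6361.73, centroid at (38.20, 38.20).
ΣA = 41638.27 mm²
ΣAx̄ = (48000.00)(120.00) + (-6361.73)(38.20) = 5517000.00 mm³
ΣAȳ = (48000.00)(100.00) + (-6361.73)(38.20) = 4557000.00 mm³
x̄ = 5517000.00 / 41638.27 = 132.50 mm
ȳ = 4557000.00 / 41638.27 = 109.44 mm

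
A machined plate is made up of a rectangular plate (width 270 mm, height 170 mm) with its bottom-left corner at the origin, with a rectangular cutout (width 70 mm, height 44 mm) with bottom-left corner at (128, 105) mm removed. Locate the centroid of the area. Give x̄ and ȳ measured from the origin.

x̄ = 132.99 mm, ȳ = 81.98 mm

Part | A | x̄ᵢ | ȳᵢ | A·x̄ᵢ | A·ȳᵢ
plate | 45900.00 | 135.00 | 85.00 | 6196500.00 | 3901500.00
hole | -3080.00 | 163.00 | 127.00 | -502040.00 | -391160.00
Σ | 42820.00 |  |  | 5694460.00 | 3510340.00
x̄ = 5694460.00 / 42820.00 = 132.99 mm
ȳ = 3510340.00 / 42820.00 = 81.98 mm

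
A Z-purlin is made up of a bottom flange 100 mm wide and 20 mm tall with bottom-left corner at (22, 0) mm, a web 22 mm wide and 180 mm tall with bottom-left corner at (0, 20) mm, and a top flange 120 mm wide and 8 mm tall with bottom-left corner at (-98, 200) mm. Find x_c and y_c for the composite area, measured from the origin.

bottom flange: A = 100 × 20 = 2000.00, centroid at (72.00, 10.00).
web: A = 22 × 180 = 3960.00, centroid at (11.00, 110.00).
top flange: A = 120 × 8 = 960.00, centroid at (-38.00, 204.00).
ΣA = 6920.00 mm²
ΣAx_c = (2000.00)(72.00) + (3960.00)(11.00) + (960.00)(-38.00) = 151080.00 mm³
ΣAy_c = (2000.00)(10.00) + (3960.00)(110.00) + (960.00)(204.00) = 651440.00 mm³
x_c = 151080.00 / 6920.00 = 21.83 mm
y_c = 651440.00 / 6920.00 = 94.14 mm

x_c = 21.83 mm, y_c = 94.14 mm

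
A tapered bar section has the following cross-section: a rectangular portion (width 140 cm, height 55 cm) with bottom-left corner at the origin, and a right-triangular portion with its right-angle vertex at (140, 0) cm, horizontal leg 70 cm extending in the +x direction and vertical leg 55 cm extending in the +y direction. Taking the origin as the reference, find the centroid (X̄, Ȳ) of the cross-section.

X̄ = 88.67 cm, Ȳ = 25.67 cm

rectangular portion: A = 140 × 55 = 7700.00, centroid at (70.00, 27.50).
triangular portion: A = ½·70·55 = 1925.00, centroid at (163.33, 18.33).
ΣA = 9625.00 cm²
ΣAX̄ = (7700.00)(70.00) + (1925.00)(163.33) = 853416.67 cm³
ΣAȲ = (7700.00)(27.50) + (1925.00)(18.33) = 247041.67 cm³
X̄ = 853416.67 / 9625.00 = 88.67 cm
Ȳ = 247041.67 / 9625.00 = 25.67 cm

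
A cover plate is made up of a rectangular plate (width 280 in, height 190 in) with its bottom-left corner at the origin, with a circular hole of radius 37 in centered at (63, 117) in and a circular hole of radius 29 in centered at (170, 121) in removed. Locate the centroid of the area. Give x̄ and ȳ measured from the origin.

x̄ = 145.45 in, ȳ = 91.47 in

plate: A = 280 × 190 = 53200.00, centroid at (140.00, 95.00).
hole 1: A = −π·37² = -4300.84, centroid at (63.00, 117.00).
hole 2: A = −π·29² = -2642.08, centroid at (170.00, 121.00).
ΣA = 46257.08 in², ΣAx̄ = 6727893.56 in³, ΣAȳ = 4231110.07 in³.
x̄ = 6727893.56/46257.08 = 145.45 in; ȳ = 4231110.07/46257.08 = 91.47 in.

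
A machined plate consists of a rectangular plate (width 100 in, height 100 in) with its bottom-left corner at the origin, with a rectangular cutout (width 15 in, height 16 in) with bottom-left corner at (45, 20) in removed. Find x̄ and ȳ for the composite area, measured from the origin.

x̄ = 49.94 in, ȳ = 50.54 in

Part | A | x̄ᵢ | ȳᵢ | A·x̄ᵢ | A·ȳᵢ
plate | 10000.00 | 50.00 | 50.00 | 500000.00 | 500000.00
hole | -240.00 | 52.50 | 28.00 | -12600.00 | -6720.00
Σ | 9760.00 |  |  | 487400.00 | 493280.00
x̄ = 487400.00 / 9760.00 = 49.94 in
ȳ = 493280.00 / 9760.00 = 50.54 in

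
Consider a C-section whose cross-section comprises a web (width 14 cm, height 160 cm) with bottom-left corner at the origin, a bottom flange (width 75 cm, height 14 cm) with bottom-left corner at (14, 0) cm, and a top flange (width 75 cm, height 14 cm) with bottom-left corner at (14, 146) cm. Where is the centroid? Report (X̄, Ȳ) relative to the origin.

web: A = 14 × 160 = 2240.00, centroid at (7.00, 80.00).
bottom flange: A = 75 × 14 = 1050.00, centroid at (51.50, 7.00).
top flange: A = 75 × 14 = 1050.00, centroid at (51.50, 153.00).
ΣA = 4340.00 cm², ΣAX̄ = 123830.00 cm³, ΣAȲ = 347200.00 cm³.
X̄ = 123830.00/4340.00 = 28.53 cm; Ȳ = 347200.00/4340.00 = 80.00 cm.

X̄ = 28.53 cm, Ȳ = 80.00 cm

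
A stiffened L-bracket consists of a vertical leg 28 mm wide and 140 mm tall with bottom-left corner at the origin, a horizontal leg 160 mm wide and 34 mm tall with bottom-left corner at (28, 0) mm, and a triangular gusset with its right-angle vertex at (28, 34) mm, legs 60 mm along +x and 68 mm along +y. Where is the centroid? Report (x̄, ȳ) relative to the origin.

x̄ = 64.94 mm, ȳ = 42.32 mm

Part | A | x̄ᵢ | ȳᵢ | A·x̄ᵢ | A·ȳᵢ
vertical leg | 3920.00 | 14.00 | 70.00 | 54880.00 | 274400.00
horizontal leg | 5440.00 | 108.00 | 17.00 | 587520.00 | 92480.00
gusset | 2040.00 | 48.00 | 56.67 | 97920.00 | 115600.00
Σ | 11400.00 |  |  | 740320.00 | 482480.00
x̄ = 740320.00 / 11400.00 = 64.94 mm
ȳ = 482480.00 / 11400.00 = 42.32 mm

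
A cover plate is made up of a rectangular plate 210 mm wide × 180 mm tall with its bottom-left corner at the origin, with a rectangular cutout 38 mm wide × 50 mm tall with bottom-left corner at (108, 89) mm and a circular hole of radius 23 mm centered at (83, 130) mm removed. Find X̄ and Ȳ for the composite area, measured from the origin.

X̄ = 104.85 mm, Ȳ = 86.73 mm

plate: A = 210 × 180 = 37800.00, centroid at (105.00, 90.00).
hole 1: A = −(38 × 50) = -1900.00, centroid at (127.00, 114.00).
hole 2: A = −π·23² = -1661.90, centroid at (83.00, 130.00).
ΣA = 34238.10 mm², ΣAX̄ = 3589762.09 mm³, ΣAȲ = 2969352.67 mm³.
X̄ = 3589762.09/34238.10 = 104.85 mm; Ȳ = 2969352.67/34238.10 = 86.73 mm.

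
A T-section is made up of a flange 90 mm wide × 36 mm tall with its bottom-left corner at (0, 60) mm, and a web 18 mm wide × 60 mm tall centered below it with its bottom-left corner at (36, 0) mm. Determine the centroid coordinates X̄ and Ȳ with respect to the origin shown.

X̄ = 45.00 mm, Ȳ = 66.00 mm

Part | A | x̄ᵢ | ȳᵢ | A·x̄ᵢ | A·ȳᵢ
web | 1080.00 | 45.00 | 30.00 | 48600.00 | 32400.00
flange | 3240.00 | 45.00 | 78.00 | 145800.00 | 252720.00
Σ | 4320.00 |  |  | 194400.00 | 285120.00
X̄ = 194400.00 / 4320.00 = 45.00 mm
Ȳ = 285120.00 / 4320.00 = 66.00 mm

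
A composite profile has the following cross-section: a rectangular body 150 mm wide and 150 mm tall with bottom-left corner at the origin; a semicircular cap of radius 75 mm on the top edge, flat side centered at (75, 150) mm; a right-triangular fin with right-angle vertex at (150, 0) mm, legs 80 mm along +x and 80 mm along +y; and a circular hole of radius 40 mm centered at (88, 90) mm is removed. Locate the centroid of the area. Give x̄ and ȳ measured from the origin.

rectangular body: A = 150 × 150 = 22500.00, centroid at (75.00, 75.00).
semicircular top: A = ½π·75² = 8835.73, centroid at (75.00, 181.83).
triangular fin: A = ½·80·80 = 3200.00, centroid at (176.67, 26.67).
hole: A = −π·40² = -5026.55, centroid at (88.00, 90.00).
ΣA = 29509.18 mm², ΣAx̄ = 2473176.79 mm³, ΣAȳ = 2927053.39 mm³.
x̄ = 2473176.79/29509.18 = 83.81 mm; ȳ = 2927053.39/29509.18 = 99.19 mm.

x̄ = 83.81 mm, ȳ = 99.19 mm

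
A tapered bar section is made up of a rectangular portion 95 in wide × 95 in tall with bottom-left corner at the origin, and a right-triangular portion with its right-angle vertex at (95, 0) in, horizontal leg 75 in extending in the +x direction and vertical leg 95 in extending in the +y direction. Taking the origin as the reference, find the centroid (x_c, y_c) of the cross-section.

x_c = 68.02 in, y_c = 43.02 in

rectangular portion: A = 95 × 95 = 9025.00, centroid at (47.50, 47.50).
triangular portion: A = ½·75·95 = 3562.50, centroid at (120.00, 31.67).
ΣA = 12587.50 in², ΣAx_c = 856187.50 in³, ΣAy_c = 541500.00 in³.
x_c = 856187.50/12587.50 = 68.02 in; y_c = 541500.00/12587.50 = 43.02 in.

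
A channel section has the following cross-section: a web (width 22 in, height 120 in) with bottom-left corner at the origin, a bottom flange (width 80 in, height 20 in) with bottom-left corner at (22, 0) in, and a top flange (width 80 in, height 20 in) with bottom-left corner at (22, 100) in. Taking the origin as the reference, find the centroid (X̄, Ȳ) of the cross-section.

X̄ = 38.95 in, Ȳ = 60.00 in

web: A = 22 × 120 = 2640.00, centroid at (11.00, 60.00).
bottom flange: A = 80 × 20 = 1600.00, centroid at (62.00, 10.00).
top flange: A = 80 × 20 = 1600.00, centroid at (62.00, 110.00).
ΣA = 5840.00 in²
ΣAX̄ = (2640.00)(11.00) + (1600.00)(62.00) + (1600.00)(62.00) = 227440.00 in³
ΣAȲ = (2640.00)(60.00) + (1600.00)(10.00) + (1600.00)(110.00) = 350400.00 in³
X̄ = 227440.00 / 5840.00 = 38.95 in
Ȳ = 350400.00 / 5840.00 = 60.00 in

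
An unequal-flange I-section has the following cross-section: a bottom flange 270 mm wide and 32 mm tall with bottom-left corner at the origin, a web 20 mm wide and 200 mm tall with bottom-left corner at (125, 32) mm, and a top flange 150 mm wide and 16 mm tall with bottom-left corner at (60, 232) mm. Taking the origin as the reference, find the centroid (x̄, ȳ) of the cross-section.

bottom flange: A = 270 × 32 = 8640.00, centroid at (135.00, 16.00).
web: A = 20 × 200 = 4000.00, centroid at (135.00, 132.00).
top flange: A = 150 × 16 = 2400.00, centroid at (135.00, 240.00).
ΣA = 15040.00 mm², ΣAx̄ = 2030400.00 mm³, ΣAȳ = 1242240.00 mm³.
x̄ = 2030400.00/15040.00 = 135.00 mm; ȳ = 1242240.00/15040.00 = 82.60 mm.

x̄ = 135.00 mm, ȳ = 82.60 mm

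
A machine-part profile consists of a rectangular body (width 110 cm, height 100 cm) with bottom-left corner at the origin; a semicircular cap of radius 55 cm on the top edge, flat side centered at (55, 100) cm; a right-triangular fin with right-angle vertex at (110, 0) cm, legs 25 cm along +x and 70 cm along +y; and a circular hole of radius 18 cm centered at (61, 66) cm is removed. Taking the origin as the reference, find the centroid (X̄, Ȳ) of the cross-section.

X̄ = 58.16 cm, Ȳ = 69.79 cm

rectangular body: A = 110 × 100 = 11000.00, centroid at (55.00, 50.00).
semicircular top: A = ½π·55² = 4751.66, centroid at (55.00, 123.34).
triangular fin: A = ½·25·70 = 875.00, centroid at (118.33, 23.33).
hole: A = −π·18² = -1017.88, centroid at (61.00, 66.00).
ΣA = 15608.78 cm², ΣAX̄ = 907792.47 cm³, ΣAȲ = 1089319.40 cm³.
X̄ = 907792.47/15608.78 = 58.16 cm; Ȳ = 1089319.40/15608.78 = 69.79 cm.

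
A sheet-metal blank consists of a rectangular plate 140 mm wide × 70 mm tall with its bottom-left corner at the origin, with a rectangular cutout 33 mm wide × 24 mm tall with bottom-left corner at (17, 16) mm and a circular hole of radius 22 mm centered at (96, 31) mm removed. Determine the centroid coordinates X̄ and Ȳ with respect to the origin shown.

X̄ = 68.58 mm, Ȳ = 36.55 mm

plate: A = 140 × 70 = 9800.00, centroid at (70.00, 35.00).
hole 1: A = −(33 × 24) = -792.00, centroid at (33.50, 28.00).
hole 2: A = −π·22² = -1520.53, centroid at (96.00, 31.00).
ΣA = 7487.47 mm²
ΣAX̄ = (9800.00)(70.00) + (-792.00)(33.50) + (-1520.53)(96.00) = 513497.04 mm³
ΣAȲ = (9800.00)(35.00) + (-792.00)(28.00) + (-1520.53)(31.00) = 273687.54 mm³
X̄ = 513497.04 / 7487.47 = 68.58 mm
Ȳ = 273687.54 / 7487.47 = 36.55 mm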